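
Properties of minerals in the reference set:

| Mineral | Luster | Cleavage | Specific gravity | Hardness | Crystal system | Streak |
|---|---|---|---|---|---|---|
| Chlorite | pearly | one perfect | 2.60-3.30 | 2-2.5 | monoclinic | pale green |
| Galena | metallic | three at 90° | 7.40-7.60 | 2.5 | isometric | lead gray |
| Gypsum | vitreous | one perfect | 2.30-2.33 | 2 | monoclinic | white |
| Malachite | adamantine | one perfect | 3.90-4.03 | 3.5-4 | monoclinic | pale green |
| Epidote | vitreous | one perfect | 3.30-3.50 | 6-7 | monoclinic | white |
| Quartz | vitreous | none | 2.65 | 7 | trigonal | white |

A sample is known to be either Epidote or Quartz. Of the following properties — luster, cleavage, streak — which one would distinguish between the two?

cleavage

Luster: both vitreous — identical.
Cleavage: Epidote one perfect, Quartz none — distinct.
Streak: both white — identical.
Cleavage is the diagnostic property here.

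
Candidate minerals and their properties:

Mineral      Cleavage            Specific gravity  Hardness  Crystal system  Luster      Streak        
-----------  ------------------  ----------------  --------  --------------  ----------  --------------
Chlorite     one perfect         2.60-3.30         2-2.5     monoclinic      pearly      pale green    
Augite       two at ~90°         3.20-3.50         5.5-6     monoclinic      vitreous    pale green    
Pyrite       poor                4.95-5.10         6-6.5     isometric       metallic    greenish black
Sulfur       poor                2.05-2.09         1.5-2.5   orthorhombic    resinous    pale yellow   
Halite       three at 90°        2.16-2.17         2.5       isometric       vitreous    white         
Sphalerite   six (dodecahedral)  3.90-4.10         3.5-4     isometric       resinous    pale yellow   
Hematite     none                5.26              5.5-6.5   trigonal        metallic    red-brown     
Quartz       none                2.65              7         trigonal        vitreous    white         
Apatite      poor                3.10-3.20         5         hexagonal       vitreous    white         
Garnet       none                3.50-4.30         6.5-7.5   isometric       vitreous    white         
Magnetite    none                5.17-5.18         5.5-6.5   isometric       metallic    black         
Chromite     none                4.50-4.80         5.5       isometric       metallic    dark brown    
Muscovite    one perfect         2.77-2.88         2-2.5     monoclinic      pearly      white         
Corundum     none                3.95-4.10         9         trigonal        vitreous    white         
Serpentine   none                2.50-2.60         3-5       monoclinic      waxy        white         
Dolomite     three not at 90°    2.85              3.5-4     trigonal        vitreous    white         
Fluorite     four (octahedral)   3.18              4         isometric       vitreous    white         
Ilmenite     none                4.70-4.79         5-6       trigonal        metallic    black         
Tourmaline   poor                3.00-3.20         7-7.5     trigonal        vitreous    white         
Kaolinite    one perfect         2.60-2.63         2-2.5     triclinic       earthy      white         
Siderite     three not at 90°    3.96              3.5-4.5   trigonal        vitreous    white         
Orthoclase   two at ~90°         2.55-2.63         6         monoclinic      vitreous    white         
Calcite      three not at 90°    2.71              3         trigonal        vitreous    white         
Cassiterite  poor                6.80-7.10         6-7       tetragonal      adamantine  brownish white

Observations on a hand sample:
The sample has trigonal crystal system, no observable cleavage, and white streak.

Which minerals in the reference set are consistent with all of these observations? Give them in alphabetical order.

Corundum, Quartz

Trigonal crystal system: only Hematite, Quartz, Corundum, Dolomite, Ilmenite, Tourmaline, Siderite, Calcite remain.
No observable cleavage is inconsistent with Dolomite, Tourmaline, Siderite, Calcite.
White streak eliminates Hematite, Ilmenite.
Remaining candidates: Corundum, Quartz.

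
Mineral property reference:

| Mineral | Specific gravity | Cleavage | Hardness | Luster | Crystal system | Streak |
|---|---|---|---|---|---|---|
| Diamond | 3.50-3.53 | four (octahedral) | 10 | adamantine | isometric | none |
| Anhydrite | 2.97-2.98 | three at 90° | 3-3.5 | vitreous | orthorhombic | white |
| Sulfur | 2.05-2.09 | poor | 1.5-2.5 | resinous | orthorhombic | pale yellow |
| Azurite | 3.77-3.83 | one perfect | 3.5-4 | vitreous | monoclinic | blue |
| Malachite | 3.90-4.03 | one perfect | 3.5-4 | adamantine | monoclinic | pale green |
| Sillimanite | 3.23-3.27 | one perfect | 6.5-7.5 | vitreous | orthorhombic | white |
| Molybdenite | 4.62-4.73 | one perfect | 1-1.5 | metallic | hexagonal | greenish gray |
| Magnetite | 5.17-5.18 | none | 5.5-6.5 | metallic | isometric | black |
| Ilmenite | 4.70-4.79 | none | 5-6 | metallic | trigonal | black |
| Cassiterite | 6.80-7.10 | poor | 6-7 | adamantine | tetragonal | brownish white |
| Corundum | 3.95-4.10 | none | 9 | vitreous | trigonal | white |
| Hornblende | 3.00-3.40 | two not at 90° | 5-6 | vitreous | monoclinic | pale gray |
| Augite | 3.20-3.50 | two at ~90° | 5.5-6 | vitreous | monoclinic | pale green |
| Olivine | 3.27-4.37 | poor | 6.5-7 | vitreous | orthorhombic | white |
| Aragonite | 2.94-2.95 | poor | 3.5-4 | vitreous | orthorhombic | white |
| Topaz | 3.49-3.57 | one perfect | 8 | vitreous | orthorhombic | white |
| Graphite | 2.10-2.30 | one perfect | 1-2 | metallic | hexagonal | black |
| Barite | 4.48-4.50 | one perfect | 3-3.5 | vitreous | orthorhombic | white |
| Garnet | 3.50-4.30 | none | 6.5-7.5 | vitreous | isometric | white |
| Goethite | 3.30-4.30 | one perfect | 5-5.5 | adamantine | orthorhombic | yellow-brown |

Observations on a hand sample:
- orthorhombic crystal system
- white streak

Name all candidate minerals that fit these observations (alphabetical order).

Anhydrite, Aragonite, Barite, Olivine, Sillimanite, Topaz

Orthorhombic crystal system — only Anhydrite, Sulfur, Sillimanite, Olivine, Aragonite, Topaz, Barite, Goethite remain.
White streak rules out Sulfur, Goethite.
Remaining candidates: Anhydrite, Aragonite, Barite, Olivine, Sillimanite, Topaz.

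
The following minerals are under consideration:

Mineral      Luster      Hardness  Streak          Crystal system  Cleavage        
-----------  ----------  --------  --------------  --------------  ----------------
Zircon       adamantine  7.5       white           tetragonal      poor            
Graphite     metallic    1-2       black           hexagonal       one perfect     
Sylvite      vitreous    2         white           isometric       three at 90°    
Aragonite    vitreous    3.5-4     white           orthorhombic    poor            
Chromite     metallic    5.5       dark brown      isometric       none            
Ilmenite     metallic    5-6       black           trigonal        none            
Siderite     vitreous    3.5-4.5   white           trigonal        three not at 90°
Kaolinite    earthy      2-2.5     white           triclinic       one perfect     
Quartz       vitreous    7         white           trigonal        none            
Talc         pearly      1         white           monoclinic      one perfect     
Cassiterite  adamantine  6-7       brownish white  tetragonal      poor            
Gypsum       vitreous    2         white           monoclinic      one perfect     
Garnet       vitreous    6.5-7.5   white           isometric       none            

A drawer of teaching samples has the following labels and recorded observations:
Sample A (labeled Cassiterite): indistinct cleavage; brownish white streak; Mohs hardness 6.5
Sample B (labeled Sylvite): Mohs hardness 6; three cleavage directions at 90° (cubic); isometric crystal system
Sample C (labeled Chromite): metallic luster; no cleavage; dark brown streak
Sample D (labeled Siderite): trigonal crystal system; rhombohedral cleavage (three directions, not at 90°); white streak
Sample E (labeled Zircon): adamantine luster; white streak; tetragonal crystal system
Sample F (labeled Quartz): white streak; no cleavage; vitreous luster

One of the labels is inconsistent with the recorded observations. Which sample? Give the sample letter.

Sample A: every observation is compatible with the reference values for Cassiterite.
Sample B: Mohs hardness 6 is outside the reference for Sylvite (hardness 2) — mislabeled.
Sample C: every observation is compatible with the reference values for Chromite.
Sample D: every observation is compatible with the reference values for Siderite.
Sample E: every observation is compatible with the reference values for Zircon.
Sample F: every observation is compatible with the reference values for Quartz.
Sample B is the mislabeled one.

B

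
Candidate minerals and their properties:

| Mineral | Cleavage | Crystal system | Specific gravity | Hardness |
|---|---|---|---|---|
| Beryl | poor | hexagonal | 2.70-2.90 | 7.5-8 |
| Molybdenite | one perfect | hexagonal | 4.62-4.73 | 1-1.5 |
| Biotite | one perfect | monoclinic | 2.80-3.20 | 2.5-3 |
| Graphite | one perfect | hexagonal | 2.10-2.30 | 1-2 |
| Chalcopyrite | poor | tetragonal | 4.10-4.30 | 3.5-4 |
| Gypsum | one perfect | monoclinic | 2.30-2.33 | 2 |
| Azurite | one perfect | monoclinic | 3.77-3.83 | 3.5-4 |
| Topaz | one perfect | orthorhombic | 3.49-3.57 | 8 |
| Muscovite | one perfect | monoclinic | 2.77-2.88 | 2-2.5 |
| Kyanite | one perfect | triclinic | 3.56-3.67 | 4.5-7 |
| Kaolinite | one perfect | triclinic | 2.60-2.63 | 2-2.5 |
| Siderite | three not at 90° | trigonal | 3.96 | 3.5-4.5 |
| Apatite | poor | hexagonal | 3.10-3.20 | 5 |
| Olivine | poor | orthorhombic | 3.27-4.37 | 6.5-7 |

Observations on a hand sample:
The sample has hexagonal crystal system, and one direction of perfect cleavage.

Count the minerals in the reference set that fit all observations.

Hexagonal crystal system — narrows the field to Beryl, Molybdenite, Graphite, Apatite.
One direction of perfect cleavage excludes Beryl, Apatite.
The minerals that satisfy all observations are Graphite, Molybdenite.
That is 2 minerals.

2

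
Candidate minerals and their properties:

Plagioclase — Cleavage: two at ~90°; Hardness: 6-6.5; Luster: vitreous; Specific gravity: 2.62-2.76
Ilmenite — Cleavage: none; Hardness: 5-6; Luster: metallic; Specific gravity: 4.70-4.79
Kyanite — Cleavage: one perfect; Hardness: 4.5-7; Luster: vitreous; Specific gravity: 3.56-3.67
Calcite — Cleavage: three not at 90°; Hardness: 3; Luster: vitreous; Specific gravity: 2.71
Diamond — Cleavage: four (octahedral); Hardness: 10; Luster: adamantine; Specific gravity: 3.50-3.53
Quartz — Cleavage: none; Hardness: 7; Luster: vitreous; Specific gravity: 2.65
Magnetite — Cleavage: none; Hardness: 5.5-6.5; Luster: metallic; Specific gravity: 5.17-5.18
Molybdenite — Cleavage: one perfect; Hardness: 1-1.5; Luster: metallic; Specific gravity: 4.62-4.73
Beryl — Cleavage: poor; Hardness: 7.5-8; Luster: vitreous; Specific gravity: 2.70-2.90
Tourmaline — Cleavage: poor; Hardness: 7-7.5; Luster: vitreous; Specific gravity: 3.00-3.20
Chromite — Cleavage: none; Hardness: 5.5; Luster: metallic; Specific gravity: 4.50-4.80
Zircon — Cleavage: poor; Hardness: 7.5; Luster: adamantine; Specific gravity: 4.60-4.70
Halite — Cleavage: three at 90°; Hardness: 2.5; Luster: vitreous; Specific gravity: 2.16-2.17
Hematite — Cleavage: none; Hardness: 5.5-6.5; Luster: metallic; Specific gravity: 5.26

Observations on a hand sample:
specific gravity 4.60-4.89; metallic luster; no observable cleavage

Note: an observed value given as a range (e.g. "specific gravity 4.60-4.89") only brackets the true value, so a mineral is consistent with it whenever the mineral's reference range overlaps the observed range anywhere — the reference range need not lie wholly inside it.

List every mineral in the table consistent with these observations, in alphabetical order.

Specific gravity 4.60-4.89 — only Ilmenite, Molybdenite, Chromite, Zircon remain.
Metallic luster eliminates Zircon.
No observable cleavage rules out Molybdenite.
Consistent with every observation: Chromite, Ilmenite.

Chromite, Ilmenite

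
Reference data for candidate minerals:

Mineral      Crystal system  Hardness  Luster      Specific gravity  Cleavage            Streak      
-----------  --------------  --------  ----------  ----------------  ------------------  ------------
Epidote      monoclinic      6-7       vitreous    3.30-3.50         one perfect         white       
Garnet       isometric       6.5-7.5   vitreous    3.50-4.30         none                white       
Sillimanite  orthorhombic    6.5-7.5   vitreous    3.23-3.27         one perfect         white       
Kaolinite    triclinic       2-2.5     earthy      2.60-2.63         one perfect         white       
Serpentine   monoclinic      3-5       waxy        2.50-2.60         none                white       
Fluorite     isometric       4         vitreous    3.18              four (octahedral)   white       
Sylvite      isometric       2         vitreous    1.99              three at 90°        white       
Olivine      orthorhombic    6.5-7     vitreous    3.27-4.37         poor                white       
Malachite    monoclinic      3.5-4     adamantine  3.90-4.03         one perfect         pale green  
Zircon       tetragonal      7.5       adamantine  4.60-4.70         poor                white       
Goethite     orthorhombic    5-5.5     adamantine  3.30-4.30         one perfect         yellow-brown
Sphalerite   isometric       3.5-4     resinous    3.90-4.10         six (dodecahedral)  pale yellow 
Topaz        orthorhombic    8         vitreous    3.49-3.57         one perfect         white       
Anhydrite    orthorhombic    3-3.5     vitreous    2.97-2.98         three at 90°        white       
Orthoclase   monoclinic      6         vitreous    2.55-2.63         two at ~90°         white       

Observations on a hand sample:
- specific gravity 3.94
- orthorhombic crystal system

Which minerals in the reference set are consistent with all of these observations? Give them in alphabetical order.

Specific gravity 3.94 — only Garnet, Olivine, Malachite, Goethite, Sphalerite remain.
Orthorhombic crystal system — leaves Olivine, Goethite.
The minerals that satisfy all observations are Goethite, Olivine.

Goethite, Olivine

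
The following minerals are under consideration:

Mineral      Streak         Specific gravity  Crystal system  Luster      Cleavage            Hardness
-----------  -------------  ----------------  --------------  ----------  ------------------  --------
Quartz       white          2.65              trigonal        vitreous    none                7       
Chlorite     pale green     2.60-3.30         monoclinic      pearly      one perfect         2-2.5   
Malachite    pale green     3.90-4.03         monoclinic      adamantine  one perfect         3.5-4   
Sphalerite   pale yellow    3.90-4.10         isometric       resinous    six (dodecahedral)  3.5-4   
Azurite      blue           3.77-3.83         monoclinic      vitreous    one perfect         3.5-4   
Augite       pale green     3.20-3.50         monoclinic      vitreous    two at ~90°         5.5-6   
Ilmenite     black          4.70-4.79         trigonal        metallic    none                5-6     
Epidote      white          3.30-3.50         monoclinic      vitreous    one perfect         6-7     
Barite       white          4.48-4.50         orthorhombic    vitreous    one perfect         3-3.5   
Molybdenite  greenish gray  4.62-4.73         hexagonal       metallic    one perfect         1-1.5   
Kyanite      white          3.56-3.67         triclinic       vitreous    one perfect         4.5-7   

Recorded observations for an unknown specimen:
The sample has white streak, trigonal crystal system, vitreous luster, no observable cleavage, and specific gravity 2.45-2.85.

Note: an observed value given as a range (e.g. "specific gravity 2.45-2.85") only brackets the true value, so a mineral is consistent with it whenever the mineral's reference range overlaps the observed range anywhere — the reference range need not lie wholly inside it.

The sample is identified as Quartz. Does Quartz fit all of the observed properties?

Yes

White streak — matches Quartz (white streak).
Trigonal crystal system — matches Quartz (trigonal system).
Vitreous luster — matches Quartz (vitreous luster).
No observable cleavage — matches Quartz (cleavage none).
Specific gravity 2.45-2.85 — matches Quartz (SG 2.65).
Every observed property is compatible with the reference values for Quartz.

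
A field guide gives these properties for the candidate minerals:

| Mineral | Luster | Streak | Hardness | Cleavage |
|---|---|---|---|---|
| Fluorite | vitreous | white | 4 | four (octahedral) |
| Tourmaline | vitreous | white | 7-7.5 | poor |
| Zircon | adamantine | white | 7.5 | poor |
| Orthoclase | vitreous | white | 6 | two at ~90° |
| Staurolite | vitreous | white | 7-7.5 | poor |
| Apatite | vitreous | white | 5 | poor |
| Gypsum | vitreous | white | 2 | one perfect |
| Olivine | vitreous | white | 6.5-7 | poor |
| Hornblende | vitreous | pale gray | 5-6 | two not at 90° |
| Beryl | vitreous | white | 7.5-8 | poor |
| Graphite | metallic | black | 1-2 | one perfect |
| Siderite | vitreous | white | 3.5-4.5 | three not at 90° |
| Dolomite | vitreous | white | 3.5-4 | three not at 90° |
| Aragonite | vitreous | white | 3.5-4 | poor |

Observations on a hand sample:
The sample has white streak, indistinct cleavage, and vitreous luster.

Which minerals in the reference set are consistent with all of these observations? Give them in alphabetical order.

White streak is inconsistent with Hornblende, Graphite.
Indistinct cleavage eliminates Fluorite, Orthoclase, Gypsum, Siderite, Dolomite.
Vitreous luster eliminates Zircon.
The minerals that satisfy all observations are Apatite, Aragonite, Beryl, Olivine, Staurolite, Tourmaline.

Apatite, Aragonite, Beryl, Olivine, Staurolite, Tourmaline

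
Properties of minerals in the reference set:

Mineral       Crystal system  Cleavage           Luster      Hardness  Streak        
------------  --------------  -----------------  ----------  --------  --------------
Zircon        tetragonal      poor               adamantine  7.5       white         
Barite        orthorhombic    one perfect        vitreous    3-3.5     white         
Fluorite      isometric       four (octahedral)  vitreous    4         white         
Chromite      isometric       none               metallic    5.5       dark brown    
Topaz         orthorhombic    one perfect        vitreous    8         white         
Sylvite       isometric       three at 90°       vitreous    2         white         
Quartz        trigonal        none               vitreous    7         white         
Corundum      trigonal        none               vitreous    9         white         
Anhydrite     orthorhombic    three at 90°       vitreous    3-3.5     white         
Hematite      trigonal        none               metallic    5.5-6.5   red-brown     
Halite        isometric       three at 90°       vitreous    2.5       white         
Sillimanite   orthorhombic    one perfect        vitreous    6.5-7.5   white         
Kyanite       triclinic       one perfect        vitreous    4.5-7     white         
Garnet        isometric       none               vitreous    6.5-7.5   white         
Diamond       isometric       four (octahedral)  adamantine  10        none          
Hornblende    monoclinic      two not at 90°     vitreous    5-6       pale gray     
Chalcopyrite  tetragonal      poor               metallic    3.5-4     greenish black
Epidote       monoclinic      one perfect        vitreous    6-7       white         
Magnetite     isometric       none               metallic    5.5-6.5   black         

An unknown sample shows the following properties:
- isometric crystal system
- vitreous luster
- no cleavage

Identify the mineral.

Garnet

Isometric crystal system: Fluorite, Chromite, Sylvite, Halite, Garnet, Diamond, Magnetite remain.
Vitreous luster rules out Chromite, Diamond, Magnetite.
No cleavage: only Garnet remains.
Only Garnet satisfies all observations.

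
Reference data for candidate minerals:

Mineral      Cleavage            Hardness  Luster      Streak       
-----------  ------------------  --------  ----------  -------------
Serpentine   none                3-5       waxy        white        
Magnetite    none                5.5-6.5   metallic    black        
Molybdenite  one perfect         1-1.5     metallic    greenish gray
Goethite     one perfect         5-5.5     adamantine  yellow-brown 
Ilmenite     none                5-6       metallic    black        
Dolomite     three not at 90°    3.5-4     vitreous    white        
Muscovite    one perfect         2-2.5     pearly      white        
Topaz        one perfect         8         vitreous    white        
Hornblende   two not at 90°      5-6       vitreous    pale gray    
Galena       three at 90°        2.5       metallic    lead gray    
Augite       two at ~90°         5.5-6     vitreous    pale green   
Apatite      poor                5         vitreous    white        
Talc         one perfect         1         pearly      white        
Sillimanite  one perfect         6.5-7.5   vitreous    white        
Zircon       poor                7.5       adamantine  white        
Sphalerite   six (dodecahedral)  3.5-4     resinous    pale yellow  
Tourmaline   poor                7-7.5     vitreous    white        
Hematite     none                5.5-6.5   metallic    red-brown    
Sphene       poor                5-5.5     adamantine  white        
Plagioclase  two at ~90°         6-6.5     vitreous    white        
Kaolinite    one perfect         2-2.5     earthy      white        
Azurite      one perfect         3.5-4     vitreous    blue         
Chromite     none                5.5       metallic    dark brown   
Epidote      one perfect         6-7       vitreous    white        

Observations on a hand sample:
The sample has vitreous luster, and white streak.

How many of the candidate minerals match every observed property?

7

Vitreous luster: leaves Dolomite, Topaz, Hornblende, Augite, Apatite, Sillimanite, Tourmaline, Plagioclase, Azurite, Epidote.
White streak is inconsistent with Hornblende, Augite, Azurite.
The minerals that satisfy all observations are Apatite, Dolomite, Epidote, Plagioclase, Sillimanite, Topaz, Tourmaline.
That is 7 minerals.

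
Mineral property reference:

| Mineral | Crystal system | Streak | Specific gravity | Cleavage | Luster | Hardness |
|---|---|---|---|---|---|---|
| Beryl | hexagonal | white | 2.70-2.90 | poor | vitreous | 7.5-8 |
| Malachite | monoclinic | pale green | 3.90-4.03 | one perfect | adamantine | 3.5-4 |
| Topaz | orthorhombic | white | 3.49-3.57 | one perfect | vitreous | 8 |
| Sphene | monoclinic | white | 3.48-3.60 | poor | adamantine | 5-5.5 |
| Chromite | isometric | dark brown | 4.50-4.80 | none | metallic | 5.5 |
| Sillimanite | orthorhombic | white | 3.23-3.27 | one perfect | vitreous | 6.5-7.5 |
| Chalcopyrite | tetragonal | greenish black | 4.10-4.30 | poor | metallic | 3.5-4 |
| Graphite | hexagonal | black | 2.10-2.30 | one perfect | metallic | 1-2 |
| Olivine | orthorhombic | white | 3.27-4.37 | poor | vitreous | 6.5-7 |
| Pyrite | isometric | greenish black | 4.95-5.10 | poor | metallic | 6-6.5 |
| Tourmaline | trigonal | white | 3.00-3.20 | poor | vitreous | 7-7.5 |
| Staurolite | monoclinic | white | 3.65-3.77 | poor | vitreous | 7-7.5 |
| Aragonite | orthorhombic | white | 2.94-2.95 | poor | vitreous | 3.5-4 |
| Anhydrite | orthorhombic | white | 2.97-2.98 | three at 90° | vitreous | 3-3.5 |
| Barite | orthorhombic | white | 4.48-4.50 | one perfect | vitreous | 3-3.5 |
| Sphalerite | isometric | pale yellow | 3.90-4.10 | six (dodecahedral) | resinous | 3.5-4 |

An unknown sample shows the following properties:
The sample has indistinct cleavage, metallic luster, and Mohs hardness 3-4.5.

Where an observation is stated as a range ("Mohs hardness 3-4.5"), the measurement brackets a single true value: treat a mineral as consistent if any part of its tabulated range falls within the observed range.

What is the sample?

Chalcopyrite

Indistinct cleavage: narrows the field to Beryl, Sphene, Chalcopyrite, Olivine, Pyrite, Tourmaline, Staurolite, Aragonite.
Metallic luster: only Chalcopyrite, Pyrite remain.
Mohs hardness 3-4.5 eliminates Pyrite.
The only mineral consistent with every observation is Chalcopyrite.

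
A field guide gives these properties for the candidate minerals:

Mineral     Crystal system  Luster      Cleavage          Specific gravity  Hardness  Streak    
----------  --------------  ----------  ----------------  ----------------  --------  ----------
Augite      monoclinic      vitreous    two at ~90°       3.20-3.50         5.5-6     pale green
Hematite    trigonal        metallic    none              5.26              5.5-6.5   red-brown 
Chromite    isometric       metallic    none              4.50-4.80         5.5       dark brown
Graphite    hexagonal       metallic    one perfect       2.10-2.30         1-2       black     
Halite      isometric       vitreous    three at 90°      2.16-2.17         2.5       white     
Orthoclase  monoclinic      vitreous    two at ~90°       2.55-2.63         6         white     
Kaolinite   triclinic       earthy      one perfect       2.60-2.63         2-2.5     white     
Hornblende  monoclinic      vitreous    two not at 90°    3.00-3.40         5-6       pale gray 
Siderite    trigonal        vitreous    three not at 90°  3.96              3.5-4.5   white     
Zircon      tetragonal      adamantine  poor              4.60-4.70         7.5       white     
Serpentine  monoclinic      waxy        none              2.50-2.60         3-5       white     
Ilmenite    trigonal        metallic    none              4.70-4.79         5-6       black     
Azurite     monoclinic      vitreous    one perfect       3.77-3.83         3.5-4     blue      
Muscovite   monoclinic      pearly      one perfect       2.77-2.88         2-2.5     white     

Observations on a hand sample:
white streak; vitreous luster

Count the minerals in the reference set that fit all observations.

3

White streak — Halite, Orthoclase, Kaolinite, Siderite, Zircon, Serpentine, Muscovite remain.
Vitreous luster — Halite, Orthoclase, Siderite remain.
Remaining candidates: Halite, Orthoclase, Siderite.
That is 3 minerals.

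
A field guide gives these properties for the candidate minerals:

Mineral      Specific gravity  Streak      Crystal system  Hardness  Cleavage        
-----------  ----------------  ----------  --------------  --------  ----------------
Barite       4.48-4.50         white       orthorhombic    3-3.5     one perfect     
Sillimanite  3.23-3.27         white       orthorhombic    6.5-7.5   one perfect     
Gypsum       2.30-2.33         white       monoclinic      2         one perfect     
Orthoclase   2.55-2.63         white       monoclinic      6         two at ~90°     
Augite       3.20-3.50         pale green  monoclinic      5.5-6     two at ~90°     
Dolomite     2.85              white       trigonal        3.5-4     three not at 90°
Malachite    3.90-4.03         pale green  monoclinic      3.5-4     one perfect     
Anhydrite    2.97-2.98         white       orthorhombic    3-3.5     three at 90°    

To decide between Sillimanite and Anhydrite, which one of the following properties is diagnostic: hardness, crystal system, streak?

Hardness: Sillimanite 6.5-7.5, Anhydrite 3-3.5 — distinct.
Crystal system: both orthorhombic — shared.
Streak: both white — shared.
Only hardness differs between Sillimanite and Anhydrite among the listed tests.

hardness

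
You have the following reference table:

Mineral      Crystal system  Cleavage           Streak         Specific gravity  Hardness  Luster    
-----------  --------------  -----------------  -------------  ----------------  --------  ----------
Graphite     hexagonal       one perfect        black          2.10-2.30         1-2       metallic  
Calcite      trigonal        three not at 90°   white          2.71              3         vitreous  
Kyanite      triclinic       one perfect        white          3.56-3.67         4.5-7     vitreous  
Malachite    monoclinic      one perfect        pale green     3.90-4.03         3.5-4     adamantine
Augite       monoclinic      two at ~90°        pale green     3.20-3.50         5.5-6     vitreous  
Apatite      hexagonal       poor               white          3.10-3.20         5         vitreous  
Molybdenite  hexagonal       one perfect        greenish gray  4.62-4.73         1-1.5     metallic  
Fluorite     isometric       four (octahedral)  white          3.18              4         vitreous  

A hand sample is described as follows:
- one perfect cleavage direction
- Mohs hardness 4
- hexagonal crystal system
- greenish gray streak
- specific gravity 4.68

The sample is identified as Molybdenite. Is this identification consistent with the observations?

One perfect cleavage direction — consistent with Molybdenite (cleavage one perfect).
Mohs hardness 4 — Molybdenite has hardness 1-1.5; a mismatch.
Hexagonal crystal system — consistent with Molybdenite (hexagonal system).
Greenish gray streak — consistent with Molybdenite (greenish gray streak).
Specific gravity 4.68 — consistent with Molybdenite (SG 4.62-4.73).
Hardness alone is enough to reject Molybdenite.

Inconsistent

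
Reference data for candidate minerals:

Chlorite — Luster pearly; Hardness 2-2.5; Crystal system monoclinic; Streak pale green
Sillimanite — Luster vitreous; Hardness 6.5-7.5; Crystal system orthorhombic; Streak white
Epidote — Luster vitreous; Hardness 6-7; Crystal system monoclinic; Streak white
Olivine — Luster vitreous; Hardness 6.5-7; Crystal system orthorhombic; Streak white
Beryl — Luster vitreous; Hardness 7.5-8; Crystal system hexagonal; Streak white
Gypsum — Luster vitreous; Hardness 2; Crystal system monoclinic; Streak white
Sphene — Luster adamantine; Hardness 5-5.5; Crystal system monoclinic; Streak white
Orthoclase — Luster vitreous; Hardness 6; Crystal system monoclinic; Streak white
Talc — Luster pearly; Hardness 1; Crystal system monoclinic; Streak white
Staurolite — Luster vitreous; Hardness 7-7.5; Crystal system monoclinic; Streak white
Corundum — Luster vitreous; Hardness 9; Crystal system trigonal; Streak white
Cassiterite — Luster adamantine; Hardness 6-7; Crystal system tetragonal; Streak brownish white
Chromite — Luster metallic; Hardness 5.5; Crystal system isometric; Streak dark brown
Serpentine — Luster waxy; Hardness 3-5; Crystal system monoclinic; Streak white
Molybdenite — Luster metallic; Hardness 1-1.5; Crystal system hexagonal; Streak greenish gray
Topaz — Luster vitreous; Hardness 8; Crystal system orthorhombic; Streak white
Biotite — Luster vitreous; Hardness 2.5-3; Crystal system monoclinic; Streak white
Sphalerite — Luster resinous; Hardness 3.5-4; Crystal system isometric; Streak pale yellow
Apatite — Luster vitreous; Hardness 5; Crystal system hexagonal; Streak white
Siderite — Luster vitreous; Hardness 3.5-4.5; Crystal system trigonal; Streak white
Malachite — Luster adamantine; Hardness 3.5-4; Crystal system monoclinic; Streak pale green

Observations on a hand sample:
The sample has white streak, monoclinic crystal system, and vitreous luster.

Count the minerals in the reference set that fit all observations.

White streak is inconsistent with Chlorite, Cassiterite, Chromite, Molybdenite, Sphalerite, Malachite.
Monoclinic crystal system — leaves Epidote, Gypsum, Sphene, Orthoclase, Talc, Staurolite, Serpentine, Biotite.
Vitreous luster eliminates Sphene, Talc, Serpentine.
Consistent with every observation: Biotite, Epidote, Gypsum, Orthoclase, Staurolite.
That is 5 minerals.

5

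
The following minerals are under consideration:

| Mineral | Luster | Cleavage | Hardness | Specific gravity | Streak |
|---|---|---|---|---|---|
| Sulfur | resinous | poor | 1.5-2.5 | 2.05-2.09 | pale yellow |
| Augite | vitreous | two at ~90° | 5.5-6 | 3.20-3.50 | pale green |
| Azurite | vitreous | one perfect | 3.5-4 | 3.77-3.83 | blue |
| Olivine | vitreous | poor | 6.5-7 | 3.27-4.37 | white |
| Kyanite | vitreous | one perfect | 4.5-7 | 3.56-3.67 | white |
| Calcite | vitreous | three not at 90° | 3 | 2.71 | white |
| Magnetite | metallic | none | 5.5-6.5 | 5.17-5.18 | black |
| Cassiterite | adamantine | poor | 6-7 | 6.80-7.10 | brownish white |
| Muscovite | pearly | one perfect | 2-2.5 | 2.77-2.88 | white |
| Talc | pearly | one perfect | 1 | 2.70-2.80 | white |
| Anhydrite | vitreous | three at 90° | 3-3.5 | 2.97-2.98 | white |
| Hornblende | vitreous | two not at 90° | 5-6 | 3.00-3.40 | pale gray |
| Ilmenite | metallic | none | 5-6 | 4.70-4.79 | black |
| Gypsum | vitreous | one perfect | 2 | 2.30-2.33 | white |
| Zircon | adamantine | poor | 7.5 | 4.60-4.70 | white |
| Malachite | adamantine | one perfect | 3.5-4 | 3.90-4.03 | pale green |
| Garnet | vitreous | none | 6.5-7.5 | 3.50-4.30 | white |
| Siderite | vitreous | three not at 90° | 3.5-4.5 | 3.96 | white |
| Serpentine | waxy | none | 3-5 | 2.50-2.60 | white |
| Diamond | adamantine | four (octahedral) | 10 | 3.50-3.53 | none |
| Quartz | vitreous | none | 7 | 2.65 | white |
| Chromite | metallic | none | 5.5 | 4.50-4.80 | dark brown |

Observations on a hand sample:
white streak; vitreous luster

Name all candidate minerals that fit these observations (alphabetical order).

White streak — leaves Olivine, Kyanite, Calcite, Muscovite, Talc, Anhydrite, Gypsum, Zircon, Garnet, Siderite, Serpentine, Quartz.
Vitreous luster excludes Muscovite, Talc, Zircon, Serpentine.
Consistent with every observation: Anhydrite, Calcite, Garnet, Gypsum, Kyanite, Olivine, Quartz, Siderite.

Anhydrite, Calcite, Garnet, Gypsum, Kyanite, Olivine, Quartz, Siderite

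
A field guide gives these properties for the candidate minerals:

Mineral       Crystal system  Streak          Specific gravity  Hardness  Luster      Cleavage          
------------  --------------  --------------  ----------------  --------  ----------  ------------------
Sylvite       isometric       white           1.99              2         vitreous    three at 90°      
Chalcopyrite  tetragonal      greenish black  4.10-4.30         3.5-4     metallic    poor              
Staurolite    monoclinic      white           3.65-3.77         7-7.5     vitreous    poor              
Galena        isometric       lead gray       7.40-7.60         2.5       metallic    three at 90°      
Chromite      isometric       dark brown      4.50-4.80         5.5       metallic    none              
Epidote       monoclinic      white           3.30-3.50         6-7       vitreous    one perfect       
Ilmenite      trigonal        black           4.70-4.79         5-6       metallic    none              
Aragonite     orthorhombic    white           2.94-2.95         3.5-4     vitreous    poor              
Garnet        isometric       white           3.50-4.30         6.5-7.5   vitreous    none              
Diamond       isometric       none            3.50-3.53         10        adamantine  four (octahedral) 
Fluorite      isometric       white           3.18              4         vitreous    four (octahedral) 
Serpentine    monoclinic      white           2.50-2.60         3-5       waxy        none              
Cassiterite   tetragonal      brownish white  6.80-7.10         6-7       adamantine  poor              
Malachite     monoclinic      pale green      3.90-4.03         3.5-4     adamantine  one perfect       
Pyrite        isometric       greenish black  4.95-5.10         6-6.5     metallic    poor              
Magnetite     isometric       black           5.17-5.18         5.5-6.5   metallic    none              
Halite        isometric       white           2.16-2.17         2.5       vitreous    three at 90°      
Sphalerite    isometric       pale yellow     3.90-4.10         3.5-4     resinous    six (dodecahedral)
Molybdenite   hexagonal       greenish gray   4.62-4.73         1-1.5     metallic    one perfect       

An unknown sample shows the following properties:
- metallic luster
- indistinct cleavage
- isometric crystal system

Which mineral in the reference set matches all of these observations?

Metallic luster — leaves Chalcopyrite, Galena, Chromite, Ilmenite, Pyrite, Magnetite, Molybdenite.
Indistinct cleavage — only Chalcopyrite, Pyrite remain.
Isometric crystal system rules out Chalcopyrite.
Only Pyrite satisfies all observations.

Pyrite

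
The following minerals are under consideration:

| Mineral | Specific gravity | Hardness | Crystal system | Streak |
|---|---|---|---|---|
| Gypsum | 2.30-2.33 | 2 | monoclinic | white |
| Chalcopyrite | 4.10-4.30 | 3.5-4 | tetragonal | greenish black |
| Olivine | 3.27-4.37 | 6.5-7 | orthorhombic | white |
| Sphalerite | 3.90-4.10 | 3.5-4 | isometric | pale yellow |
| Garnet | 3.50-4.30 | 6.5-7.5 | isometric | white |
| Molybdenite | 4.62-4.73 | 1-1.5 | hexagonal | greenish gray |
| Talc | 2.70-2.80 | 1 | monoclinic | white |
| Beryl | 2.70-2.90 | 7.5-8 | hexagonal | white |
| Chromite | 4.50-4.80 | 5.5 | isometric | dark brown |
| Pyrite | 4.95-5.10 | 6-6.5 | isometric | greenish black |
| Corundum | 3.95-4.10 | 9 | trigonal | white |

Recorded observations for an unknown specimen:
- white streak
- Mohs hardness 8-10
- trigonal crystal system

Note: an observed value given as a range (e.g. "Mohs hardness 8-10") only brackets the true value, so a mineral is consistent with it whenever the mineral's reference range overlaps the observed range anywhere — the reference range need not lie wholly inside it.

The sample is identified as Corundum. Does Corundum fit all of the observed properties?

White streak — agrees with Corundum (white streak).
Mohs hardness 8-10 — agrees with Corundum (hardness 9).
Trigonal crystal system — agrees with Corundum (trigonal system).
All observations are consistent with the tabulated values for Corundum.

Yes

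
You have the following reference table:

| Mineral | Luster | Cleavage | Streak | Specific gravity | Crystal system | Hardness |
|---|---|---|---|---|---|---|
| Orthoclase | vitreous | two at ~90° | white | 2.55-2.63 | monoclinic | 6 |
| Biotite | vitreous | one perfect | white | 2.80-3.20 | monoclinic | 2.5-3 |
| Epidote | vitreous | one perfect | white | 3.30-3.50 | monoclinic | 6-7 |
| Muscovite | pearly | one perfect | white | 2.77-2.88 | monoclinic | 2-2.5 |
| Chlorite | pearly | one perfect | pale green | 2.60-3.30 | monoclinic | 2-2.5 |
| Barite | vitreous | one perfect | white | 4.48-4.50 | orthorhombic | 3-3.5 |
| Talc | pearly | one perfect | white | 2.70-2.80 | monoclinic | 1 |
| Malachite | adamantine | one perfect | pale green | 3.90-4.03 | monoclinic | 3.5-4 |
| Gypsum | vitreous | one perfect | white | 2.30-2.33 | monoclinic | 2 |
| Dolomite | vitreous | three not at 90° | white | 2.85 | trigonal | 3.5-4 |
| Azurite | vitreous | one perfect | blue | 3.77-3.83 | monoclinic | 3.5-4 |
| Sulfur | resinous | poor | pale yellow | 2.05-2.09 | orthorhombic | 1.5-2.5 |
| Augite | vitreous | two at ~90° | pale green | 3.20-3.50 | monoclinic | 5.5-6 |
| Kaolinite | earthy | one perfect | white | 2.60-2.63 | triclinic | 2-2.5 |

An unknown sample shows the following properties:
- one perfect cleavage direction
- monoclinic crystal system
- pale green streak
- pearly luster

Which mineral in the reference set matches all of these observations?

One perfect cleavage direction eliminates Orthoclase, Dolomite, Sulfur, Augite.
Monoclinic crystal system is inconsistent with Barite, Kaolinite.
Pale green streak: narrows the field to Chlorite, Malachite.
Pearly luster excludes Malachite.
Chlorite is the sole remaining match.

Chlorite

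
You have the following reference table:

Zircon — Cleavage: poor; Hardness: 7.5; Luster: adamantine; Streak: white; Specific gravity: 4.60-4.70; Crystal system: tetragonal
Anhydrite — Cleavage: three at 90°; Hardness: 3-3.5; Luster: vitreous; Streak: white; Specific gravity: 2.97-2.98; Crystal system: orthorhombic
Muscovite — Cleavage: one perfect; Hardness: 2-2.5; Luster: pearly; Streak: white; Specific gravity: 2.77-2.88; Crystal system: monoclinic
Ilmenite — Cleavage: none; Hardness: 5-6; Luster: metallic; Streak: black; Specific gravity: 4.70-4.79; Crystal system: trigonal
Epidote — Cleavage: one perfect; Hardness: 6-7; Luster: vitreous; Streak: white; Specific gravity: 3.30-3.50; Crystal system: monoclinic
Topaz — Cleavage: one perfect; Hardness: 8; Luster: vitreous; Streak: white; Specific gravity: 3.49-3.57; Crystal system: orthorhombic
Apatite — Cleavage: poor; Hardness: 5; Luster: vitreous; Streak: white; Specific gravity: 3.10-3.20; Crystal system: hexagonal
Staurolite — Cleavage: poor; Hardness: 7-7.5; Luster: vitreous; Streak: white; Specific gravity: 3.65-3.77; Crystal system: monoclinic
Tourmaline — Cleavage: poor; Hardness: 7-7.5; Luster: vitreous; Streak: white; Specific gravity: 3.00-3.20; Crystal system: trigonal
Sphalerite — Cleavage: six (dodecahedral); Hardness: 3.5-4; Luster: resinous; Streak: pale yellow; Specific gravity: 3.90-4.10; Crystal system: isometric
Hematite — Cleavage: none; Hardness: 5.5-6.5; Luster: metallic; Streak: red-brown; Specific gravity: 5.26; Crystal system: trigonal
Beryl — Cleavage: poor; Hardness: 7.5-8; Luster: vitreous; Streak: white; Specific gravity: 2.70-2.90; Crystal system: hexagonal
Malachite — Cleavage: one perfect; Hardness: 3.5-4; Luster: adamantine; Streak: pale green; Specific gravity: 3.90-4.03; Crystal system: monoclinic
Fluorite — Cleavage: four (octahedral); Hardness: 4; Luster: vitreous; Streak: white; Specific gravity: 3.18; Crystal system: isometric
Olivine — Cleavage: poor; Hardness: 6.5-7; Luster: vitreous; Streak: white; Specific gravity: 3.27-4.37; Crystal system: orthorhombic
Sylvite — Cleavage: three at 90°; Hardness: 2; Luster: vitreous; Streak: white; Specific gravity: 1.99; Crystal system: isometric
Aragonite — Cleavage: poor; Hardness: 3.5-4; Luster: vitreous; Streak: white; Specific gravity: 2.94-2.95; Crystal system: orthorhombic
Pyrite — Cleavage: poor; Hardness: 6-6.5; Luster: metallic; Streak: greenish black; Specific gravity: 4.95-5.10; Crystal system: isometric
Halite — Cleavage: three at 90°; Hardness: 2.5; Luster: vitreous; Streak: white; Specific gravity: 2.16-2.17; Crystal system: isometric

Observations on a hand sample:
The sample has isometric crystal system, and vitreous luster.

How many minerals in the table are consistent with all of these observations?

Isometric crystal system: leaves Sphalerite, Fluorite, Sylvite, Pyrite, Halite.
Vitreous luster rules out Sphalerite, Pyrite.
The minerals that satisfy all observations are Fluorite, Halite, Sylvite.
That is 3 minerals.

3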